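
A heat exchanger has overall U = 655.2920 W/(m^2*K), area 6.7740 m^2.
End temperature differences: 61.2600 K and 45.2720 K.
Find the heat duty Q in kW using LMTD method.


LMTD = 52.8637 K
Q = 655.2920 * 6.7740 * 52.8637 = 234659.0571 W = 234.6591 kW

234.6591 kW


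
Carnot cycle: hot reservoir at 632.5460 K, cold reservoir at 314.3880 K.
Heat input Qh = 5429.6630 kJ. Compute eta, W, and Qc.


eta = 1 - 314.3880/632.5460 = 0.5030
W = 0.5030 * 5429.6630 = 2731.0120 kJ
Qc = 5429.6630 - 2731.0120 = 2698.6510 kJ

eta = 50.2980%, W = 2731.0120 kJ, Qc = 2698.6510 kJ


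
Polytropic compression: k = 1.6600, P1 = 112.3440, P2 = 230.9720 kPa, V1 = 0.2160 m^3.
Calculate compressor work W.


(k-1)/k = 0.3976
(P2/P1)^exp = 1.3318
W = 2.5152 * 112.3440 * 0.2160 * (1.3318 - 1) = 20.2529 kJ

20.2529 kJ


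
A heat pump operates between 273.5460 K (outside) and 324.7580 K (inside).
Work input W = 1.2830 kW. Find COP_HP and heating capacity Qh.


COP = 324.7580 / 51.2120 = 6.3414
Qh = 6.3414 * 1.2830 = 8.1361 kW

COP = 6.3414, Qh = 8.1361 kW


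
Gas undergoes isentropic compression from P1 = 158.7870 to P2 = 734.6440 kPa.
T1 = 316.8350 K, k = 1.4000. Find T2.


(k-1)/k = 0.2857
(P2/P1)^exp = 1.5491
T2 = 316.8350 * 1.5491 = 490.8039 K

490.8039 K


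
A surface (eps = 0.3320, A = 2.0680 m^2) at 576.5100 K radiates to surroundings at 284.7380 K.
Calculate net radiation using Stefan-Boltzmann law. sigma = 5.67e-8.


T^4 = 1.1047e+11
Tsurr^4 = 6.5733e+09
Q = 0.3320 * 5.67e-8 * 2.0680 * 1.0389e+11 = 4044.4129 W

4044.4129 W


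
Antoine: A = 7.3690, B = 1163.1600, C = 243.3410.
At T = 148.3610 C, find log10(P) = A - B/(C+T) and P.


C+T = 391.7020
B/(C+T) = 2.9695
log10(P) = 7.3690 - 2.9695 = 4.3995
P = 10^4.3995 = 25089.8274 mmHg

25089.8274 mmHg


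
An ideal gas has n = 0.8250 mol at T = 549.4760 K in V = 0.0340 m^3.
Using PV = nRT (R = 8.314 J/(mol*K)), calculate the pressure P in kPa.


P = nRT/V = 0.8250 * 8.314 * 549.4760 / 0.0340
= 3768.8834 / 0.0340 = 110849.5105 Pa = 110.8495 kPa

110.8495 kPa


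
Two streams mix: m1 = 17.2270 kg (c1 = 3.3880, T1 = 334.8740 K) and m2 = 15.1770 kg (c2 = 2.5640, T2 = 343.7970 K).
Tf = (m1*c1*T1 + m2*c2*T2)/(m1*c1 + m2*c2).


num = 32923.4038
den = 97.2789
Tf = 338.4434 K

338.4434 K


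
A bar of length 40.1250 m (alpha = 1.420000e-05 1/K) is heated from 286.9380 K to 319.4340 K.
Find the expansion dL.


dT = 32.4960 K
dL = 1.420000e-05 * 40.1250 * 32.4960 = 0.018515 m
L_final = 40.143515 m

dL = 0.018515 m


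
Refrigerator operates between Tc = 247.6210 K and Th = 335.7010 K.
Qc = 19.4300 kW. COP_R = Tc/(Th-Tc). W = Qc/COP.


COP = 247.6210 / 88.0800 = 2.8113
W = 19.4300 / 2.8113 = 6.9113 kW

COP = 2.8113, W = 6.9113 kW


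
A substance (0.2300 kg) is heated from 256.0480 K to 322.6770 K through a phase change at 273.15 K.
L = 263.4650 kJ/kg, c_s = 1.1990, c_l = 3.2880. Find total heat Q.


Q1 (sensible, solid) = 0.2300 * 1.1990 * 17.1020 = 4.7162 kJ
Q2 (latent) = 0.2300 * 263.4650 = 60.5969 kJ
Q3 (sensible, liquid) = 0.2300 * 3.2880 * 49.5270 = 37.4543 kJ
Q_total = 102.7675 kJ

102.7675 kJ


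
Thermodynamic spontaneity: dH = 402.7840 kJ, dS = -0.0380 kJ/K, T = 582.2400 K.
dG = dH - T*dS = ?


T*dS = 582.2400 * -0.0380 = -22.1251 kJ
dG = 402.7840 + 22.1251 = 424.9091 kJ (non-spontaneous)

dG = 424.9091 kJ, non-spontaneous


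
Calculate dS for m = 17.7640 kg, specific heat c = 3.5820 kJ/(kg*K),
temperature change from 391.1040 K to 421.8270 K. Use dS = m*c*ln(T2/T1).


T2/T1 = 1.0786
ln(T2/T1) = 0.0756
dS = 17.7640 * 3.5820 * 0.0756 = 4.8119 kJ/K

4.8119 kJ/K


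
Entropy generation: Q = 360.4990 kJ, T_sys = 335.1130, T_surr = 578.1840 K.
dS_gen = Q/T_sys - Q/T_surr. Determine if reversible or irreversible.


dS_sys = 360.4990/335.1130 = 1.0758 kJ/K
dS_surr = -360.4990/578.1840 = -0.6235 kJ/K
dS_gen = 1.0758 - 0.6235 = 0.4523 kJ/K (irreversible)

dS_gen = 0.4523 kJ/K, irreversible


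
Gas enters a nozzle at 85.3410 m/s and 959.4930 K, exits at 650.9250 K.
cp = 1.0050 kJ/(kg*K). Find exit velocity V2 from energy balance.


dT = 308.5680 K
2*cp*1000*dT = 620221.6800
V1^2 = 7283.0863
V2 = sqrt(627504.7663) = 792.1520 m/s

792.1520 m/s


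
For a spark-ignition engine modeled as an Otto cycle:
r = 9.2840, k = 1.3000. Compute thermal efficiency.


r^(k-1) = 1.9513
eta = 1 - 1/1.9513 = 0.4875 = 48.7517%

48.7517%


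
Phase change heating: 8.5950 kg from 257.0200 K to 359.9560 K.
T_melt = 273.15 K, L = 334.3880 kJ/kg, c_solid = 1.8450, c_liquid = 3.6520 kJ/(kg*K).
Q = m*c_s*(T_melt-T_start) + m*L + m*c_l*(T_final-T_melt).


Q1 (sensible, solid) = 8.5950 * 1.8450 * 16.1300 = 255.7859 kJ
Q2 (latent) = 8.5950 * 334.3880 = 2874.0649 kJ
Q3 (sensible, liquid) = 8.5950 * 3.6520 * 86.8060 = 2724.7483 kJ
Q_total = 5854.5991 kJ

5854.5991 kJ


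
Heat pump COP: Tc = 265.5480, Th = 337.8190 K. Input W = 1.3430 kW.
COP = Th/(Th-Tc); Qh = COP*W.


COP = 337.8190 / 72.2710 = 4.6743
Qh = 4.6743 * 1.3430 = 6.2776 kW

COP = 4.6743, Qh = 6.2776 kW


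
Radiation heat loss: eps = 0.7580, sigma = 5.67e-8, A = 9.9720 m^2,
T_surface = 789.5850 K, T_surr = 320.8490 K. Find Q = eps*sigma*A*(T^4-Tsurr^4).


T^4 = 3.8868e+11
Tsurr^4 = 1.0597e+10
Q = 0.7580 * 5.67e-8 * 9.9720 * 3.7809e+11 = 162040.8775 W

162040.8775 W


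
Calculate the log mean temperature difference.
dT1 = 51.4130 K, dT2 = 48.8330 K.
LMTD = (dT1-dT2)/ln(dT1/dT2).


dT1/dT2 = 1.0528
ln(dT1/dT2) = 0.0515
LMTD = 2.5800 / 0.0515 = 50.1119 K

50.1119 K


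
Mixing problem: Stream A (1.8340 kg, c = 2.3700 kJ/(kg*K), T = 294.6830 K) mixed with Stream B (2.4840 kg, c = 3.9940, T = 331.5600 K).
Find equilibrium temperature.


num = 4570.3018
den = 14.2677
Tf = 320.3256 K

320.3256 K


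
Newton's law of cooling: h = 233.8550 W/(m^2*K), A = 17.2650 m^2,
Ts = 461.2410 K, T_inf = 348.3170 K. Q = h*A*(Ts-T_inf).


dT = 112.9240 K
Q = 233.8550 * 17.2650 * 112.9240 = 455931.3925 W

455931.3925 W


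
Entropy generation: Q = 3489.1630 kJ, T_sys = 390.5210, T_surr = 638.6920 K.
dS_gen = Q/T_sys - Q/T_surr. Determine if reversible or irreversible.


dS_sys = 3489.1630/390.5210 = 8.9346 kJ/K
dS_surr = -3489.1630/638.6920 = -5.4630 kJ/K
dS_gen = 8.9346 - 5.4630 = 3.4717 kJ/K (irreversible)

dS_gen = 3.4717 kJ/K, irreversible


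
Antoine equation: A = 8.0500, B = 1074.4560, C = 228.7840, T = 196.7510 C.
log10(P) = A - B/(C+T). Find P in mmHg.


C+T = 425.5350
B/(C+T) = 2.5250
log10(P) = 8.0500 - 2.5250 = 5.5250
P = 10^5.5250 = 335001.4647 mmHg

335001.4647 mmHg


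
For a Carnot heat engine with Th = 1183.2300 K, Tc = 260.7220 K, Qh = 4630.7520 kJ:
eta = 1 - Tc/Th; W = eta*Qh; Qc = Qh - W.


eta = 1 - 260.7220/1183.2300 = 0.7797
W = 0.7797 * 4630.7520 = 3610.3765 kJ
Qc = 4630.7520 - 3610.3765 = 1020.3755 kJ

eta = 77.9652%, W = 3610.3765 kJ, Qc = 1020.3755 kJ


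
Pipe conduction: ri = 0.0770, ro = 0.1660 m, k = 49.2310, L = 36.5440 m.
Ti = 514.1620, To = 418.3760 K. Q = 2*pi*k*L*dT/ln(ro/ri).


dT = 95.7860 K
ln(ro/ri) = 0.7682
Q = 2*pi*49.2310*36.5440*95.7860 / 0.7682 = 1409523.4704 W

1409523.4704 W


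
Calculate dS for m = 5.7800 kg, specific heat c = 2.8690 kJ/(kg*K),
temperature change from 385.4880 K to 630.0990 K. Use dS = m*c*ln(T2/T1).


T2/T1 = 1.6345
ln(T2/T1) = 0.4914
dS = 5.7800 * 2.8690 * 0.4914 = 8.1482 kJ/K

8.1482 kJ/K


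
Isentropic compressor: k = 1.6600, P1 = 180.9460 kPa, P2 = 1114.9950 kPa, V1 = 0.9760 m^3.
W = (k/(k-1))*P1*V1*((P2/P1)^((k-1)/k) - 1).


(k-1)/k = 0.3976
(P2/P1)^exp = 2.0606
W = 2.5152 * 180.9460 * 0.9760 * (2.0606 - 1) = 471.0867 kJ

471.0867 kJ


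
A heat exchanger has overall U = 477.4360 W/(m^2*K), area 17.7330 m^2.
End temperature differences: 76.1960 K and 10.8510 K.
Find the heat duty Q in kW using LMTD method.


LMTD = 33.5266 K
Q = 477.4360 * 17.7330 * 33.5266 = 283848.3501 W = 283.8484 kW

283.8484 kW


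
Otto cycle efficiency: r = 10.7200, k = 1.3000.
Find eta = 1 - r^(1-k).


r^(k-1) = 2.0373
eta = 1 - 1/2.0373 = 0.5092 = 50.9158%

50.9158%


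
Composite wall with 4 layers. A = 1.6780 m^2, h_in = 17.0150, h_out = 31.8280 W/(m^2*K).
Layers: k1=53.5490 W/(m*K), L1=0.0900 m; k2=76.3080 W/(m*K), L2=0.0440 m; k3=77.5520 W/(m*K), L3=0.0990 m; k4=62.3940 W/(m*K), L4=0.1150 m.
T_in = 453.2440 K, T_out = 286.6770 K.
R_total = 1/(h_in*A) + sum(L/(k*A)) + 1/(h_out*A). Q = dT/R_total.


R_conv_in = 1/(17.0150*1.6780) = 0.0350
R_1 = 0.0900/(53.5490*1.6780) = 0.0010
R_2 = 0.0440/(76.3080*1.6780) = 0.0003
R_3 = 0.0990/(77.5520*1.6780) = 0.0008
R_4 = 0.1150/(62.3940*1.6780) = 0.0011
R_conv_out = 1/(31.8280*1.6780) = 0.0187
R_total = 0.0570 K/W
Q = 166.5670 / 0.0570 = 2924.6268 W

R_total = 0.0570 K/W, Q = 2924.6268 W


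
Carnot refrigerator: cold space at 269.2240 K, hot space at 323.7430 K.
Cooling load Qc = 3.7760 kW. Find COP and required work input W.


COP = 269.2240 / 54.5190 = 4.9382
W = 3.7760 / 4.9382 = 0.7647 kW

COP = 4.9382, W = 0.7647 kW


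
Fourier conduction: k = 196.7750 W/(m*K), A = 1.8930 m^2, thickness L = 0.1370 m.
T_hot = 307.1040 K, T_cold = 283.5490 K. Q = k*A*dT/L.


dT = 23.5550 K
Q = 196.7750 * 1.8930 * 23.5550 / 0.1370 = 64044.6824 W

64044.6824 W


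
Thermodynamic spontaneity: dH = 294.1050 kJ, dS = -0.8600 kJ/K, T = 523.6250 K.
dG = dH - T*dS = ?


T*dS = 523.6250 * -0.8600 = -450.3175 kJ
dG = 294.1050 + 450.3175 = 744.4225 kJ (non-spontaneous)

dG = 744.4225 kJ, non-spontaneous


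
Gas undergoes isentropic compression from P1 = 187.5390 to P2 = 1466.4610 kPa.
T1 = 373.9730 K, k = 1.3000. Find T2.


(k-1)/k = 0.2308
(P2/P1)^exp = 1.6074
T2 = 373.9730 * 1.6074 = 601.1162 K

601.1162 K


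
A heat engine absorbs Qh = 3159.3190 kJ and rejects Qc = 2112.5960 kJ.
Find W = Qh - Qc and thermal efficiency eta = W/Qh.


W = 3159.3190 - 2112.5960 = 1046.7230 kJ
eta = 1046.7230 / 3159.3190 = 0.3313 = 33.1313%

W = 1046.7230 kJ, eta = 33.1313%


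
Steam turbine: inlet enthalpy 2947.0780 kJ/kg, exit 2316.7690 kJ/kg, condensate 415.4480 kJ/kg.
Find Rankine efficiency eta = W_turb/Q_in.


W = 630.3090 kJ/kg
Q_in = 2531.6300 kJ/kg
eta = 0.2490 = 24.8974%

eta = 24.8974%


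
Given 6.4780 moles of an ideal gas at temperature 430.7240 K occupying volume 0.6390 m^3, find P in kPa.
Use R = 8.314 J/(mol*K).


P = nRT/V = 6.4780 * 8.314 * 430.7240 / 0.6390
= 23197.9728 / 0.6390 = 36303.5568 Pa = 36.3036 kPa

36.3036 kPa


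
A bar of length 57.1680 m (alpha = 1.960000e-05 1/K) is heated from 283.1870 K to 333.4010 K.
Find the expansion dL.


dT = 50.2140 K
dL = 1.960000e-05 * 57.1680 * 50.2140 = 0.056264 m
L_final = 57.224264 m

dL = 0.056264 m


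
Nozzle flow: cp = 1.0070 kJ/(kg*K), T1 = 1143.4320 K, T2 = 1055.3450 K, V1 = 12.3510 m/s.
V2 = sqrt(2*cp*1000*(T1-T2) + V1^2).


dT = 88.0870 K
2*cp*1000*dT = 177407.2180
V1^2 = 152.5472
V2 = sqrt(177559.7652) = 421.3784 m/s

421.3784 m/s


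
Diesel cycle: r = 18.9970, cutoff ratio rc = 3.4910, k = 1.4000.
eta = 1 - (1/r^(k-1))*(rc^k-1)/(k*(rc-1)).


r^(k-1) = 3.2469
rc^k = 5.7561
eta = 0.5800 = 57.9973%

57.9973%


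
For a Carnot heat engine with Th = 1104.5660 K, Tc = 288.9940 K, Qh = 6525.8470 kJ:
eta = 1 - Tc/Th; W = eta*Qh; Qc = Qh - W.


eta = 1 - 288.9940/1104.5660 = 0.7384
W = 0.7384 * 6525.8470 = 4818.4519 kJ
Qc = 6525.8470 - 4818.4519 = 1707.3951 kJ

eta = 73.8364%, W = 4818.4519 kJ, Qc = 1707.3951 kJ


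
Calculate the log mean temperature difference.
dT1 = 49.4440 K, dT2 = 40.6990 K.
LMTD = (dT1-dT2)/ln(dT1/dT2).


dT1/dT2 = 1.2149
ln(dT1/dT2) = 0.1946
LMTD = 8.7450 / 0.1946 = 44.9297 K

44.9297 K


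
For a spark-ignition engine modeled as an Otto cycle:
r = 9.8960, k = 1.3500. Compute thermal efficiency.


r^(k-1) = 2.2305
eta = 1 - 1/2.2305 = 0.5517 = 55.1679%

55.1679%


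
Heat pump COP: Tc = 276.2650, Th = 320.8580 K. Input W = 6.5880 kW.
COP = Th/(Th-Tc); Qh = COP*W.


COP = 320.8580 / 44.5930 = 7.1953
Qh = 7.1953 * 6.5880 = 47.4023 kW

COP = 7.1953, Qh = 47.4023 kW


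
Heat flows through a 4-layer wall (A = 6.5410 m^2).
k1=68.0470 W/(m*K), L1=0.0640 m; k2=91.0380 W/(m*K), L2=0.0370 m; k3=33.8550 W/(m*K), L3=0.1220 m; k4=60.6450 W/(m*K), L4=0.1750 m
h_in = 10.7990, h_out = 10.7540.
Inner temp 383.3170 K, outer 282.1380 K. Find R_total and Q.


R_conv_in = 1/(10.7990*6.5410) = 0.0142
R_1 = 0.0640/(68.0470*6.5410) = 0.0001
R_2 = 0.0370/(91.0380*6.5410) = 6.2135e-05
R_3 = 0.1220/(33.8550*6.5410) = 0.0006
R_4 = 0.1750/(60.6450*6.5410) = 0.0004
R_conv_out = 1/(10.7540*6.5410) = 0.0142
R_total = 0.0296 K/W
Q = 101.1790 / 0.0296 = 3421.5243 W

R_total = 0.0296 K/W, Q = 3421.5243 W


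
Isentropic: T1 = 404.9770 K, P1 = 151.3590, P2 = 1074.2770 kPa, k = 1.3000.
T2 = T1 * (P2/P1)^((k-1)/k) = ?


(k-1)/k = 0.2308
(P2/P1)^exp = 1.5718
T2 = 404.9770 * 1.5718 = 636.5608 K

636.5608 K


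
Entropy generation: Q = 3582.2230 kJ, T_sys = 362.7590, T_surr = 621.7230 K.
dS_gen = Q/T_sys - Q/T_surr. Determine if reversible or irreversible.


dS_sys = 3582.2230/362.7590 = 9.8749 kJ/K
dS_surr = -3582.2230/621.7230 = -5.7618 kJ/K
dS_gen = 9.8749 - 5.7618 = 4.1132 kJ/K (irreversible)

dS_gen = 4.1132 kJ/K, irreversible


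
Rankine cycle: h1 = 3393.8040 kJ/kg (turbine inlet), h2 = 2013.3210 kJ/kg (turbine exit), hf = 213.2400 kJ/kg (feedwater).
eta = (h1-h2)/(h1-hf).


W = 1380.4830 kJ/kg
Q_in = 3180.5640 kJ/kg
eta = 0.4340 = 43.4037%

eta = 43.4037%


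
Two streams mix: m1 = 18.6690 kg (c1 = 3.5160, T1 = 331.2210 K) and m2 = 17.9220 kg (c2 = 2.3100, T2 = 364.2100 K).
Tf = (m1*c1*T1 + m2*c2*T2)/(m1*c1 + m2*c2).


num = 36819.6425
den = 107.0400
Tf = 343.9801 K

343.9801 K


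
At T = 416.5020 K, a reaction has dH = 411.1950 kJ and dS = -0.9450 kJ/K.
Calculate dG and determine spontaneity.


T*dS = 416.5020 * -0.9450 = -393.5944 kJ
dG = 411.1950 + 393.5944 = 804.7894 kJ (non-spontaneous)

dG = 804.7894 kJ, non-spontaneous


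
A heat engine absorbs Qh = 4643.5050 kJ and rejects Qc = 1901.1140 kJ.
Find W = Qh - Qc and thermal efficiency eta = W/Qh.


W = 4643.5050 - 1901.1140 = 2742.3910 kJ
eta = 2742.3910 / 4643.5050 = 0.5906 = 59.0586%

W = 2742.3910 kJ, eta = 59.0586%


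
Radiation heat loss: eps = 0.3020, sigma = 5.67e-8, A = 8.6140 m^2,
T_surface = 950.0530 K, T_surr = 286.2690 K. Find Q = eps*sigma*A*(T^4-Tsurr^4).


T^4 = 8.1469e+11
Tsurr^4 = 6.7158e+09
Q = 0.3020 * 5.67e-8 * 8.6140 * 8.0797e+11 = 119176.6866 W

119176.6866 W


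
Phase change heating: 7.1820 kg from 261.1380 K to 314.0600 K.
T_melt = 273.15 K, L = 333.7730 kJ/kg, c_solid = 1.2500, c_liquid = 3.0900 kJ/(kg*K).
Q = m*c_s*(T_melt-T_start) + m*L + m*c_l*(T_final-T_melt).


Q1 (sensible, solid) = 7.1820 * 1.2500 * 12.0120 = 107.8377 kJ
Q2 (latent) = 7.1820 * 333.7730 = 2397.1577 kJ
Q3 (sensible, liquid) = 7.1820 * 3.0900 * 40.9100 = 907.8903 kJ
Q_total = 3412.8857 kJ

3412.8857 kJ


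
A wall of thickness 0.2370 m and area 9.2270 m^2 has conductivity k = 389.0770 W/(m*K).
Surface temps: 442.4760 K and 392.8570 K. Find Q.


dT = 49.6190 K
Q = 389.0770 * 9.2270 * 49.6190 / 0.2370 = 751615.5224 W

751615.5224 W


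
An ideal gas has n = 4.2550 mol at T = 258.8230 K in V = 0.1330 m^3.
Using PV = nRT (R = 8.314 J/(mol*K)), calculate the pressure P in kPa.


P = nRT/V = 4.2550 * 8.314 * 258.8230 / 0.1330
= 9156.1406 / 0.1330 = 68843.1621 Pa = 68.8432 kPa

68.8432 kPa


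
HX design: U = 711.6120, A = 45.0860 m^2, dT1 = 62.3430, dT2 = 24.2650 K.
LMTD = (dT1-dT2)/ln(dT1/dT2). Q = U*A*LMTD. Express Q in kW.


LMTD = 40.3533 K
Q = 711.6120 * 45.0860 * 40.3533 = 1294683.4986 W = 1294.6835 kW

1294.6835 kW


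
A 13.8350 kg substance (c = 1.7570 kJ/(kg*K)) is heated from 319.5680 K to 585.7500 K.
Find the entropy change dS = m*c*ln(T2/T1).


T2/T1 = 1.8329
ln(T2/T1) = 0.6059
dS = 13.8350 * 1.7570 * 0.6059 = 14.7288 kJ/K

14.7288 kJ/K


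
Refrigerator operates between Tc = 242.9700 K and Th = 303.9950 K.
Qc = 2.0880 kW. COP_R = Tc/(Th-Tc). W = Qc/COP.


COP = 242.9700 / 61.0250 = 3.9815
W = 2.0880 / 3.9815 = 0.5244 kW

COP = 3.9815, W = 0.5244 kW


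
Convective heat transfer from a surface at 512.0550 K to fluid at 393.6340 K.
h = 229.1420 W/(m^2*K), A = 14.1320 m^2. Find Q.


dT = 118.4210 K
Q = 229.1420 * 14.1320 * 118.4210 = 383474.9966 W

383474.9966 W


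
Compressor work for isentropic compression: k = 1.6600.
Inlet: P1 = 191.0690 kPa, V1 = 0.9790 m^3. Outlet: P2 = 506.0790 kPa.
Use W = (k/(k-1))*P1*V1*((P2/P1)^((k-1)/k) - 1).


(k-1)/k = 0.3976
(P2/P1)^exp = 1.4730
W = 2.5152 * 191.0690 * 0.9790 * (1.4730 - 1) = 222.5176 kJ

222.5176 kJ


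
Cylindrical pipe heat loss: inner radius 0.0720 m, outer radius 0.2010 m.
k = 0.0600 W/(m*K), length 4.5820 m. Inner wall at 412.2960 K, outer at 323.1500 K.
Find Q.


dT = 89.1460 K
ln(ro/ri) = 1.0266
Q = 2*pi*0.0600*4.5820*89.1460 / 1.0266 = 149.9928 W

149.9928 W


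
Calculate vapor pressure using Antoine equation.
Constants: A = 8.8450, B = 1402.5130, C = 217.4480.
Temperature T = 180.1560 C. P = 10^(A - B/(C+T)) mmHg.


C+T = 397.6040
B/(C+T) = 3.5274
log10(P) = 8.8450 - 3.5274 = 5.3176
P = 10^5.3176 = 207772.6141 mmHg

207772.6141 mmHg


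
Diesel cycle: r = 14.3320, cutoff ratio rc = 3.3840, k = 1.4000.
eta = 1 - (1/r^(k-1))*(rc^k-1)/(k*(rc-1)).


r^(k-1) = 2.9008
rc^k = 5.5106
eta = 0.5341 = 53.4112%

53.4112%


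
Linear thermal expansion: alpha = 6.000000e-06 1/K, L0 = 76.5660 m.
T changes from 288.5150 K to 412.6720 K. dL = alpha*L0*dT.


dT = 124.1570 K
dL = 6.000000e-06 * 76.5660 * 124.1570 = 0.057037 m
L_final = 76.623037 m

dL = 0.057037 m


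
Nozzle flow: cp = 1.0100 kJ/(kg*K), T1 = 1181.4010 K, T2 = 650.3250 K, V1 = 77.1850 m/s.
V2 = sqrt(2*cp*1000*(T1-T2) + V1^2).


dT = 531.0760 K
2*cp*1000*dT = 1072773.5200
V1^2 = 5957.5242
V2 = sqrt(1078731.0442) = 1038.6198 m/s

1038.6198 m/s


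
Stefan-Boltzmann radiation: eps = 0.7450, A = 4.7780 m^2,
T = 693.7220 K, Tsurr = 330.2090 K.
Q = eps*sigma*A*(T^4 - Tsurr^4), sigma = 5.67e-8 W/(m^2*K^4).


T^4 = 2.3160e+11
Tsurr^4 = 1.1889e+10
Q = 0.7450 * 5.67e-8 * 4.7780 * 2.1971e+11 = 44344.5462 W

44344.5462 W


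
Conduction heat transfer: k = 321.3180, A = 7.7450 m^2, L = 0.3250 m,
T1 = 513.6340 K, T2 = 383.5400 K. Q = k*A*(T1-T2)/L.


dT = 130.0940 K
Q = 321.3180 * 7.7450 * 130.0940 / 0.3250 = 996162.9460 W

996162.9460 W


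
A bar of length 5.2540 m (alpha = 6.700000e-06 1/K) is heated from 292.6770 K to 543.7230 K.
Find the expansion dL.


dT = 251.0460 K
dL = 6.700000e-06 * 5.2540 * 251.0460 = 0.008837 m
L_final = 5.262837 m

dL = 0.008837 m


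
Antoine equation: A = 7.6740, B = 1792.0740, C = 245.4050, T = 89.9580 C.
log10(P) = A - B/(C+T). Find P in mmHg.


C+T = 335.3630
B/(C+T) = 5.3437
log10(P) = 7.6740 - 5.3437 = 2.3303
P = 10^2.3303 = 213.9517 mmHg

213.9517 mmHg


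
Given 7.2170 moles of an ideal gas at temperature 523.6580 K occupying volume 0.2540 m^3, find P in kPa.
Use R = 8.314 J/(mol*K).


P = nRT/V = 7.2170 * 8.314 * 523.6580 / 0.2540
= 31420.5996 / 0.2540 = 123703.1480 Pa = 123.7031 kPa

123.7031 kPa


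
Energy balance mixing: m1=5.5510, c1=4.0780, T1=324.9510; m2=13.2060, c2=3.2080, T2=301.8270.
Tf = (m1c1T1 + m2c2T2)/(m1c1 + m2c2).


num = 20142.7636
den = 65.0018
Tf = 309.8800 K

309.8800 K


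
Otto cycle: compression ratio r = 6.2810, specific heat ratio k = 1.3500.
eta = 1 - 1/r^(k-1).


r^(k-1) = 1.9024
eta = 1 - 1/1.9024 = 0.4744 = 47.4358%

47.4358%


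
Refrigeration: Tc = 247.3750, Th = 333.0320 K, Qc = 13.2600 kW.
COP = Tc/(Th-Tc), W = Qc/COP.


COP = 247.3750 / 85.6570 = 2.8880
W = 13.2600 / 2.8880 = 4.5915 kW

COP = 2.8880, W = 4.5915 kW


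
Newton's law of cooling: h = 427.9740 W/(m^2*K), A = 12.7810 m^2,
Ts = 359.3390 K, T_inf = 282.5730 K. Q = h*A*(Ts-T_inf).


dT = 76.7660 K
Q = 427.9740 * 12.7810 * 76.7660 = 419905.0835 W

419905.0835 W


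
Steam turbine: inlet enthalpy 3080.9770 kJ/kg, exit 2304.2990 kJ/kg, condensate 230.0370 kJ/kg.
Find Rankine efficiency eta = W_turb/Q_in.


W = 776.6780 kJ/kg
Q_in = 2850.9400 kJ/kg
eta = 0.2724 = 27.2429%

eta = 27.2429%


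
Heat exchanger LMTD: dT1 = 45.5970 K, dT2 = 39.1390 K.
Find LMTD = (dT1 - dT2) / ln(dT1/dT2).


dT1/dT2 = 1.1650
ln(dT1/dT2) = 0.1527
LMTD = 6.4580 / 0.1527 = 42.2858 K

42.2858 K


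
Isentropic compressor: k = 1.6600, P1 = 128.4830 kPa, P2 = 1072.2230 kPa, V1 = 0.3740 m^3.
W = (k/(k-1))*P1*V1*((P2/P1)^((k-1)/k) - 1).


(k-1)/k = 0.3976
(P2/P1)^exp = 2.3246
W = 2.5152 * 128.4830 * 0.3740 * (2.3246 - 1) = 160.0954 kJ

160.0954 kJ


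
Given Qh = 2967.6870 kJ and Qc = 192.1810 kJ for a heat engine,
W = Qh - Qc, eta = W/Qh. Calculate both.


W = 2967.6870 - 192.1810 = 2775.5060 kJ
eta = 2775.5060 / 2967.6870 = 0.9352 = 93.5242%

W = 2775.5060 kJ, eta = 93.5242%


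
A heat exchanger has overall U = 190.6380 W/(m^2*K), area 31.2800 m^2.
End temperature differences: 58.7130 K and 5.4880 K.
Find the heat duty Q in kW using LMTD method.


LMTD = 22.4569 K
Q = 190.6380 * 31.2800 * 22.4569 = 133913.9179 W = 133.9139 kW

133.9139 kW


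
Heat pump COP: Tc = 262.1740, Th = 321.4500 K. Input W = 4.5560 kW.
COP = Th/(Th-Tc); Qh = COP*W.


COP = 321.4500 / 59.2760 = 5.4229
Qh = 5.4229 * 4.5560 = 24.7069 kW

COP = 5.4229, Qh = 24.7069 kW


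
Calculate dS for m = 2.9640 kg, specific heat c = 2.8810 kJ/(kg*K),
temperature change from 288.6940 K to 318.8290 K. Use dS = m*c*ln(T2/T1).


T2/T1 = 1.1044
ln(T2/T1) = 0.0993
dS = 2.9640 * 2.8810 * 0.0993 = 0.8478 kJ/K

0.8478 kJ/K


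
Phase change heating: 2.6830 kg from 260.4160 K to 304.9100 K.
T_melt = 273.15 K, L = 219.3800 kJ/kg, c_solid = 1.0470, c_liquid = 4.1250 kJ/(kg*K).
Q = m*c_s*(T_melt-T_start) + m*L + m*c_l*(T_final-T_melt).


Q1 (sensible, solid) = 2.6830 * 1.0470 * 12.7340 = 35.7711 kJ
Q2 (latent) = 2.6830 * 219.3800 = 588.5965 kJ
Q3 (sensible, liquid) = 2.6830 * 4.1250 * 31.7600 = 351.4998 kJ
Q_total = 975.8675 kJ

975.8675 kJ


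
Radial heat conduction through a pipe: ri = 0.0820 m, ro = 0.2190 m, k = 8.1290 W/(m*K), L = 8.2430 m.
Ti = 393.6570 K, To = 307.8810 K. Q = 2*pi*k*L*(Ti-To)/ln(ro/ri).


dT = 85.7760 K
ln(ro/ri) = 0.9824
Q = 2*pi*8.1290*8.2430*85.7760 / 0.9824 = 36762.1358 W

36762.1358 W


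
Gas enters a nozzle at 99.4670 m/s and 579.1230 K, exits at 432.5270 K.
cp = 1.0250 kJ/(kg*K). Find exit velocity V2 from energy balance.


dT = 146.5960 K
2*cp*1000*dT = 300521.8000
V1^2 = 9893.6841
V2 = sqrt(310415.4841) = 557.1494 m/s

557.1494 m/s


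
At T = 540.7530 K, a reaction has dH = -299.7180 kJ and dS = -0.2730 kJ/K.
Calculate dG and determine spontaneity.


T*dS = 540.7530 * -0.2730 = -147.6256 kJ
dG = -299.7180 + 147.6256 = -152.0924 kJ (spontaneous)

dG = -152.0924 kJ, spontaneous


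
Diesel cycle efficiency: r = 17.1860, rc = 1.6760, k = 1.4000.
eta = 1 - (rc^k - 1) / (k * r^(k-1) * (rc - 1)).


r^(k-1) = 3.1194
rc^k = 2.0606
eta = 0.6408 = 64.0758%

64.0758%


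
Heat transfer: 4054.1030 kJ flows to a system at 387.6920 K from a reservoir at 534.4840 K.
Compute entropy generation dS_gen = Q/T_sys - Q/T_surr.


dS_sys = 4054.1030/387.6920 = 10.4570 kJ/K
dS_surr = -4054.1030/534.4840 = -7.5851 kJ/K
dS_gen = 10.4570 - 7.5851 = 2.8719 kJ/K (irreversible)

dS_gen = 2.8719 kJ/K, irreversible


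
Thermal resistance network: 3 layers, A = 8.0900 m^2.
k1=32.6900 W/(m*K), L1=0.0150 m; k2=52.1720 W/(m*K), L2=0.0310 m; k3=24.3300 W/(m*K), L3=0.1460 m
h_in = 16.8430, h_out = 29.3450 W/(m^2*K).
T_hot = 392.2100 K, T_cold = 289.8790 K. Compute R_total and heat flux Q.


R_conv_in = 1/(16.8430*8.0900) = 0.0073
R_1 = 0.0150/(32.6900*8.0900) = 5.6719e-05
R_2 = 0.0310/(52.1720*8.0900) = 7.3447e-05
R_3 = 0.1460/(24.3300*8.0900) = 0.0007
R_conv_out = 1/(29.3450*8.0900) = 0.0042
R_total = 0.0124 K/W
Q = 102.3310 / 0.0124 = 8237.1395 W

R_total = 0.0124 K/W, Q = 8237.1395 W


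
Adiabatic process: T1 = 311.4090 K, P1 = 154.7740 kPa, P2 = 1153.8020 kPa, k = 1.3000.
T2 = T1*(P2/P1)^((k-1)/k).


(k-1)/k = 0.2308
(P2/P1)^exp = 1.5898
T2 = 311.4090 * 1.5898 = 495.0647 K

495.0647 K


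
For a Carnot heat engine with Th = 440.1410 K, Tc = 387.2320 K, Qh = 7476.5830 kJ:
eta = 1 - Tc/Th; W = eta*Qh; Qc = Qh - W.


eta = 1 - 387.2320/440.1410 = 0.1202
W = 0.1202 * 7476.5830 = 898.7541 kJ
Qc = 7476.5830 - 898.7541 = 6577.8289 kJ

eta = 12.0209%, W = 898.7541 kJ, Qc = 6577.8289 kJ


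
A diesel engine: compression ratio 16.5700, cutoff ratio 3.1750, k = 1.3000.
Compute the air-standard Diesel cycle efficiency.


r^(k-1) = 2.3217
rc^k = 4.4902
eta = 0.4683 = 46.8317%

46.8317%


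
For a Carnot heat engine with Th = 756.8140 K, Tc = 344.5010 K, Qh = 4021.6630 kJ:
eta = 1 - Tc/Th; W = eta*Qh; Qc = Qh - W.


eta = 1 - 344.5010/756.8140 = 0.5448
W = 0.5448 * 4021.6630 = 2191.0059 kJ
Qc = 4021.6630 - 2191.0059 = 1830.6571 kJ

eta = 54.4801%, W = 2191.0059 kJ, Qc = 1830.6571 kJ


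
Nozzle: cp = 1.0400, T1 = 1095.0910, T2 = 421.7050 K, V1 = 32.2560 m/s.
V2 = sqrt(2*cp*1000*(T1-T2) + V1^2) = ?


dT = 673.3860 K
2*cp*1000*dT = 1400642.8800
V1^2 = 1040.4495
V2 = sqrt(1401683.3295) = 1183.9271 m/s

1183.9271 m/s


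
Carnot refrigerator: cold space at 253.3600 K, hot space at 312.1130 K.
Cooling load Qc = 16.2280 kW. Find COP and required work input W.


COP = 253.3600 / 58.7530 = 4.3123
W = 16.2280 / 4.3123 = 3.7632 kW

COP = 4.3123, W = 3.7632 kW


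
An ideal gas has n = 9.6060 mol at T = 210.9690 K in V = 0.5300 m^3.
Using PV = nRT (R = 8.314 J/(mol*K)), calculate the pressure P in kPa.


P = nRT/V = 9.6060 * 8.314 * 210.9690 / 0.5300
= 16848.8881 / 0.5300 = 31790.3550 Pa = 31.7904 kPa

31.7904 kPa


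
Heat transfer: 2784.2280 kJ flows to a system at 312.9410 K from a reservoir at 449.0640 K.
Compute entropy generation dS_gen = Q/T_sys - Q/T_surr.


dS_sys = 2784.2280/312.9410 = 8.8970 kJ/K
dS_surr = -2784.2280/449.0640 = -6.2001 kJ/K
dS_gen = 8.8970 - 6.2001 = 2.6969 kJ/K (irreversible)

dS_gen = 2.6969 kJ/K, irreversible


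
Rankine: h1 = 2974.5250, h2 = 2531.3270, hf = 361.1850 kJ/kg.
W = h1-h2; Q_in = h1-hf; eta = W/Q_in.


W = 443.1980 kJ/kg
Q_in = 2613.3400 kJ/kg
eta = 0.1696 = 16.9591%

eta = 16.9591%


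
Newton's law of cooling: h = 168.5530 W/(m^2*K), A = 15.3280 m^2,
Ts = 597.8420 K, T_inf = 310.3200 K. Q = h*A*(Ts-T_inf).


dT = 287.5220 K
Q = 168.5530 * 15.3280 * 287.5220 = 742836.1992 W

742836.1992 W


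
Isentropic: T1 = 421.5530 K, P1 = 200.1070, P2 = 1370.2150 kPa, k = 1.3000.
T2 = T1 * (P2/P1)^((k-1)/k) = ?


(k-1)/k = 0.2308
(P2/P1)^exp = 1.5589
T2 = 421.5530 * 1.5589 = 657.1522 K

657.1522 K


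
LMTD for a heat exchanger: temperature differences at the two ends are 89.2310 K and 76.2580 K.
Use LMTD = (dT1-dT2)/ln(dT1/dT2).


dT1/dT2 = 1.1701
ln(dT1/dT2) = 0.1571
LMTD = 12.9730 / 0.1571 = 82.5747 K

82.5747 K


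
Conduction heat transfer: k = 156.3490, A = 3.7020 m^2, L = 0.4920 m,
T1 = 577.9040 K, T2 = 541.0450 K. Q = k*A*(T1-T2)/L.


dT = 36.8590 K
Q = 156.3490 * 3.7020 * 36.8590 / 0.4920 = 43362.0662 W

43362.0662 W


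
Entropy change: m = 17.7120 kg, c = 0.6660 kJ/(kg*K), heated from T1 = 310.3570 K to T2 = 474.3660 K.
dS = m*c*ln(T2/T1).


T2/T1 = 1.5285
ln(T2/T1) = 0.4243
dS = 17.7120 * 0.6660 * 0.4243 = 5.0046 kJ/K

5.0046 kJ/K


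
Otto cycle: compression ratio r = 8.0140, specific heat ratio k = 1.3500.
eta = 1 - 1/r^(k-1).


r^(k-1) = 2.0718
eta = 1 - 1/2.0718 = 0.5173 = 51.7327%

51.7327%


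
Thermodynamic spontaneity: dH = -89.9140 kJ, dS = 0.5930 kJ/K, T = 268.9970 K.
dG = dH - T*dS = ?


T*dS = 268.9970 * 0.5930 = 159.5152 kJ
dG = -89.9140 - 159.5152 = -249.4292 kJ (spontaneous)

dG = -249.4292 kJ, spontaneous


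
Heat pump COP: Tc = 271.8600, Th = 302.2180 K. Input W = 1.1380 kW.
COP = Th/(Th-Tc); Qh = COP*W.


COP = 302.2180 / 30.3580 = 9.9551
Qh = 9.9551 * 1.1380 = 11.3289 kW

COP = 9.9551, Qh = 11.3289 kW


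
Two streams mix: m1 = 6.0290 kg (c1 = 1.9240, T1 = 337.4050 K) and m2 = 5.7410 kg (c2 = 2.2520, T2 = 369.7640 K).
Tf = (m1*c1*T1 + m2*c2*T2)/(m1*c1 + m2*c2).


num = 8694.4088
den = 24.5285
Tf = 354.4611 K

354.4611 K


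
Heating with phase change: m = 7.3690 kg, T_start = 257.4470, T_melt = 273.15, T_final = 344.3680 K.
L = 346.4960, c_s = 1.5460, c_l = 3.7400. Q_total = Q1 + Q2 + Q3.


Q1 (sensible, solid) = 7.3690 * 1.5460 * 15.7030 = 178.8960 kJ
Q2 (latent) = 7.3690 * 346.4960 = 2553.3290 kJ
Q3 (sensible, liquid) = 7.3690 * 3.7400 * 71.2180 = 1962.7724 kJ
Q_total = 4694.9974 kJ

4694.9974 kJ


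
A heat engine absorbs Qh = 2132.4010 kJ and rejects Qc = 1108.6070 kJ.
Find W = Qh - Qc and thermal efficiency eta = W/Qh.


W = 2132.4010 - 1108.6070 = 1023.7940 kJ
eta = 1023.7940 / 2132.4010 = 0.4801 = 48.0113%

W = 1023.7940 kJ, eta = 48.0113%


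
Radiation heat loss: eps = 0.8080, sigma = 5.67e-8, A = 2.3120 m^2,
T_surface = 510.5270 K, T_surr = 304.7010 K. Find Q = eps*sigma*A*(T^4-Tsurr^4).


T^4 = 6.7932e+10
Tsurr^4 = 8.6198e+09
Q = 0.8080 * 5.67e-8 * 2.3120 * 5.9312e+10 = 6282.4212 W

6282.4212 W


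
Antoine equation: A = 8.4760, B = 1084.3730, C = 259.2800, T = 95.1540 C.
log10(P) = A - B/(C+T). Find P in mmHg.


C+T = 354.4340
B/(C+T) = 3.0594
log10(P) = 8.4760 - 3.0594 = 5.4166
P = 10^5.4166 = 260945.7848 mmHg

260945.7848 mmHg


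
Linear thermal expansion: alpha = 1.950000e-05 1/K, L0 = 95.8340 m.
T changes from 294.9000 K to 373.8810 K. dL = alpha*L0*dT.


dT = 78.9810 K
dL = 1.950000e-05 * 95.8340 * 78.9810 = 0.147597 m
L_final = 95.981597 m

dL = 0.147597 m


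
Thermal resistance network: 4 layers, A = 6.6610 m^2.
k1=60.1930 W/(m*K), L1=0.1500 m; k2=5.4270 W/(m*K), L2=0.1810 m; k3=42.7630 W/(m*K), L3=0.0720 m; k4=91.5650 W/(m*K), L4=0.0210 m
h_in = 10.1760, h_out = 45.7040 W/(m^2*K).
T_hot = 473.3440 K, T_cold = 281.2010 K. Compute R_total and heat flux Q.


R_conv_in = 1/(10.1760*6.6610) = 0.0148
R_1 = 0.1500/(60.1930*6.6610) = 0.0004
R_2 = 0.1810/(5.4270*6.6610) = 0.0050
R_3 = 0.0720/(42.7630*6.6610) = 0.0003
R_4 = 0.0210/(91.5650*6.6610) = 3.4431e-05
R_conv_out = 1/(45.7040*6.6610) = 0.0033
R_total = 0.0237 K/W
Q = 192.1430 / 0.0237 = 8105.1714 W

R_total = 0.0237 K/W, Q = 8105.1714 W


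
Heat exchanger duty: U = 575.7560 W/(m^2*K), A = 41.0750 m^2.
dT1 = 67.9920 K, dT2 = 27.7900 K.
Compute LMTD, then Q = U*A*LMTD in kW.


LMTD = 44.9328 K
Q = 575.7560 * 41.0750 * 44.9328 = 1062623.8625 W = 1062.6239 kW

1062.6239 kW


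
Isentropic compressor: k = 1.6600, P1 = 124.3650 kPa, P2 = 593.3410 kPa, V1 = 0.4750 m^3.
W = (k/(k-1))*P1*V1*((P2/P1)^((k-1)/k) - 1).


(k-1)/k = 0.3976
(P2/P1)^exp = 1.8613
W = 2.5152 * 124.3650 * 0.4750 * (1.8613 - 1) = 127.9649 kJ

127.9649 kJ


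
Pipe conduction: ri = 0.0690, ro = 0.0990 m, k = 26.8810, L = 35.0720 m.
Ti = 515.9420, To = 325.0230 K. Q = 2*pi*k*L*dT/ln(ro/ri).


dT = 190.9190 K
ln(ro/ri) = 0.3610
Q = 2*pi*26.8810*35.0720*190.9190 / 0.3610 = 3132648.8497 W

3132648.8497 W


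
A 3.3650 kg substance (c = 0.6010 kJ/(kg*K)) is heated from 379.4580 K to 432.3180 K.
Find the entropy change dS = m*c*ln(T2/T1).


T2/T1 = 1.1393
ln(T2/T1) = 0.1304
dS = 3.3650 * 0.6010 * 0.1304 = 0.2638 kJ/K

0.2638 kJ/K


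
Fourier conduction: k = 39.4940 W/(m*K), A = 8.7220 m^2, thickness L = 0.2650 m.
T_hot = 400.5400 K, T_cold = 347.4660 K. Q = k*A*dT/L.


dT = 53.0740 K
Q = 39.4940 * 8.7220 * 53.0740 / 0.2650 = 68989.5243 W

68989.5243 W


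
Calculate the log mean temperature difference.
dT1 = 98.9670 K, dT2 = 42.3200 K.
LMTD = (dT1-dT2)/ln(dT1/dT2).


dT1/dT2 = 2.3385
ln(dT1/dT2) = 0.8495
LMTD = 56.6470 / 0.8495 = 66.6807 K

66.6807 K


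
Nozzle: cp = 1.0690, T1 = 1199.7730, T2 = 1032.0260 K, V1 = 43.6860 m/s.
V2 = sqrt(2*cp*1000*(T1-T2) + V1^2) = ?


dT = 167.7470 K
2*cp*1000*dT = 358643.0860
V1^2 = 1908.4666
V2 = sqrt(360551.5526) = 600.4595 m/s

600.4595 m/s


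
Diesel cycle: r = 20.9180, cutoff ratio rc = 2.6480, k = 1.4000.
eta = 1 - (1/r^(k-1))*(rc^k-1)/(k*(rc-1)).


r^(k-1) = 3.3745
rc^k = 3.9092
eta = 0.6263 = 62.6340%

62.6340%


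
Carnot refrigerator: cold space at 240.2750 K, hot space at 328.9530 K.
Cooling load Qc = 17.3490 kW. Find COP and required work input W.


COP = 240.2750 / 88.6780 = 2.7095
W = 17.3490 / 2.7095 = 6.4030 kW

COP = 2.7095, W = 6.4030 kW


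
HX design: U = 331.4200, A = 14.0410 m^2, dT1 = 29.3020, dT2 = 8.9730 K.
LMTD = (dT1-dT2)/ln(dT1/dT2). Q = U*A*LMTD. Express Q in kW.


LMTD = 17.1780 K
Q = 331.4200 * 14.0410 * 17.1780 = 79937.0469 W = 79.9370 kW

79.9370 kW


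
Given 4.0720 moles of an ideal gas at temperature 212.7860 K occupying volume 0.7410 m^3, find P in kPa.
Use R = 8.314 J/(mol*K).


P = nRT/V = 4.0720 * 8.314 * 212.7860 / 0.7410
= 7203.7866 / 0.7410 = 9721.7093 Pa = 9.7217 kPa

9.7217 kPa


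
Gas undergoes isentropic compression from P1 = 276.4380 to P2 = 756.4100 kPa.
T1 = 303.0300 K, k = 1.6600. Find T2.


(k-1)/k = 0.3976
(P2/P1)^exp = 1.4921
T2 = 303.0300 * 1.4921 = 452.1641 K

452.1641 K


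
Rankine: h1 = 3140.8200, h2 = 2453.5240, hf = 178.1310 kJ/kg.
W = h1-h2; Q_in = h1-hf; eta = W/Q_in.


W = 687.2960 kJ/kg
Q_in = 2962.6890 kJ/kg
eta = 0.2320 = 23.1984%

eta = 23.1984%


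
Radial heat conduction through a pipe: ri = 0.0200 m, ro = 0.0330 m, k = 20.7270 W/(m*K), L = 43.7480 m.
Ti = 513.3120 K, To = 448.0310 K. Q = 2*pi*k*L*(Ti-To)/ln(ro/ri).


dT = 65.2810 K
ln(ro/ri) = 0.5008
Q = 2*pi*20.7270*43.7480*65.2810 / 0.5008 = 742708.5583 W

742708.5583 W


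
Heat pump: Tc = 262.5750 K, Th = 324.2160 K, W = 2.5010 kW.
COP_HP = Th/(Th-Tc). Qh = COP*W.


COP = 324.2160 / 61.6410 = 5.2597
Qh = 5.2597 * 2.5010 = 13.1546 kW

COP = 5.2597, Qh = 13.1546 kW


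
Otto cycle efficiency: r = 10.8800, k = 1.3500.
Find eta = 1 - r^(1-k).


r^(k-1) = 2.3058
eta = 1 - 1/2.3058 = 0.5663 = 56.6310%

56.6310%


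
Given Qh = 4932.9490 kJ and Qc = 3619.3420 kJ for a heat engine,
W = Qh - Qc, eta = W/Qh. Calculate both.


W = 4932.9490 - 3619.3420 = 1313.6070 kJ
eta = 1313.6070 / 4932.9490 = 0.2663 = 26.6292%

W = 1313.6070 kJ, eta = 26.6292%


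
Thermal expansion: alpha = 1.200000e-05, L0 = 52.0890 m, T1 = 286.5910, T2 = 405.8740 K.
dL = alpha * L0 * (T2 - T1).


dT = 119.2830 K
dL = 1.200000e-05 * 52.0890 * 119.2830 = 0.074560 m
L_final = 52.163560 m

dL = 0.074560 m


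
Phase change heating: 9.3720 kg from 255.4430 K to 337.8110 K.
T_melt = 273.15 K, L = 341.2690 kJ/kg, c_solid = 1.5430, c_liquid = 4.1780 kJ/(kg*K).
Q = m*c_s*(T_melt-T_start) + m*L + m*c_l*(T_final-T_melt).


Q1 (sensible, solid) = 9.3720 * 1.5430 * 17.7070 = 256.0609 kJ
Q2 (latent) = 9.3720 * 341.2690 = 3198.3731 kJ
Q3 (sensible, liquid) = 9.3720 * 4.1780 * 64.6610 = 2531.8801 kJ
Q_total = 5986.3140 kJ

5986.3140 kJ


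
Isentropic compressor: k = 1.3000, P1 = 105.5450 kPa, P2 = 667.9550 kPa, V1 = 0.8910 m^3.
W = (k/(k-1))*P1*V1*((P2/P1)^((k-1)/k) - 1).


(k-1)/k = 0.2308
(P2/P1)^exp = 1.5308
W = 4.3333 * 105.5450 * 0.8910 * (1.5308 - 1) = 216.3047 kJ

216.3047 kJ


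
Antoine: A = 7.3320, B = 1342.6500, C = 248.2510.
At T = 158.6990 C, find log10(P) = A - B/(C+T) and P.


C+T = 406.9500
B/(C+T) = 3.2993
log10(P) = 7.3320 - 3.2993 = 4.0327
P = 10^4.0327 = 10782.0249 mmHg

10782.0249 mmHg


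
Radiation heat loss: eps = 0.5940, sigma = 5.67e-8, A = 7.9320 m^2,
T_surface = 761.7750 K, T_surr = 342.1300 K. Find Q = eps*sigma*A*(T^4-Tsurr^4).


T^4 = 3.3675e+11
Tsurr^4 = 1.3701e+10
Q = 0.5940 * 5.67e-8 * 7.9320 * 3.2305e+11 = 86301.6926 W

86301.6926 W


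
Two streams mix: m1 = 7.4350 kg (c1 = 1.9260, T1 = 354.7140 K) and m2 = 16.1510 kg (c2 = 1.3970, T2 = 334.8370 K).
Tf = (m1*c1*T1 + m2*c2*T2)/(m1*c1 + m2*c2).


num = 12634.3466
den = 36.8828
Tf = 342.5543 K

342.5543 K


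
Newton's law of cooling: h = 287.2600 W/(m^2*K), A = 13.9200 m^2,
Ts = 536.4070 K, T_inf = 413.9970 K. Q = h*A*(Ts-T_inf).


dT = 122.4100 K
Q = 287.2600 * 13.9200 * 122.4100 = 489475.8727 W

489475.8727 W


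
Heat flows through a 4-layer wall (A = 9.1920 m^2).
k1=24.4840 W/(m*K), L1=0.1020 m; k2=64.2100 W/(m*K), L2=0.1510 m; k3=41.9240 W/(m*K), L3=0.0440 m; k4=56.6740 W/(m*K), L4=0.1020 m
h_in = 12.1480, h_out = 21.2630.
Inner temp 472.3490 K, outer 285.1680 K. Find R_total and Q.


R_conv_in = 1/(12.1480*9.1920) = 0.0090
R_1 = 0.1020/(24.4840*9.1920) = 0.0005
R_2 = 0.1510/(64.2100*9.1920) = 0.0003
R_3 = 0.0440/(41.9240*9.1920) = 0.0001
R_4 = 0.1020/(56.6740*9.1920) = 0.0002
R_conv_out = 1/(21.2630*9.1920) = 0.0051
R_total = 0.0151 K/W
Q = 187.1810 / 0.0151 = 12403.6119 W

R_total = 0.0151 K/W, Q = 12403.6119 W


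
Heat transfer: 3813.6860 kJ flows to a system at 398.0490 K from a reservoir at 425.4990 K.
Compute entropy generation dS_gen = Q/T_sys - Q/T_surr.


dS_sys = 3813.6860/398.0490 = 9.5809 kJ/K
dS_surr = -3813.6860/425.4990 = -8.9629 kJ/K
dS_gen = 9.5809 - 8.9629 = 0.6181 kJ/K (irreversible)

dS_gen = 0.6181 kJ/K, irreversible


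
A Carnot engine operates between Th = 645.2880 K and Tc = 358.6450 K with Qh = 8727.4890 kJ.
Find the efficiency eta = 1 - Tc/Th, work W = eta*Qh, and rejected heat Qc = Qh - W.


eta = 1 - 358.6450/645.2880 = 0.4442
W = 0.4442 * 8727.4890 = 3876.8327 kJ
Qc = 8727.4890 - 3876.8327 = 4850.6563 kJ

eta = 44.4209%, W = 3876.8327 kJ, Qc = 4850.6563 kJ


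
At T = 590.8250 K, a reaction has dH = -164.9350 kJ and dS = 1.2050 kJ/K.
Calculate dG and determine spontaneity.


T*dS = 590.8250 * 1.2050 = 711.9441 kJ
dG = -164.9350 - 711.9441 = -876.8791 kJ (spontaneous)

dG = -876.8791 kJ, spontaneous


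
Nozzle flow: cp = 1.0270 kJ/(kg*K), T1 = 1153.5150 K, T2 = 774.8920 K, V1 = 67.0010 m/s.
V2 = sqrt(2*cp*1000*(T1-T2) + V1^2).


dT = 378.6230 K
2*cp*1000*dT = 777691.6420
V1^2 = 4489.1340
V2 = sqrt(782180.7760) = 884.4098 m/s

884.4098 m/s


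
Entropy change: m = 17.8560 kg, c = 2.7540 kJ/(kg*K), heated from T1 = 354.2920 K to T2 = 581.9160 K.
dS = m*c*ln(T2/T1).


T2/T1 = 1.6425
ln(T2/T1) = 0.4962
dS = 17.8560 * 2.7540 * 0.4962 = 24.4011 kJ/K

24.4011 kJ/K


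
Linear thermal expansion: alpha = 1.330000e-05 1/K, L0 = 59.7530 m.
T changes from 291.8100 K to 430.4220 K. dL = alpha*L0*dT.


dT = 138.6120 K
dL = 1.330000e-05 * 59.7530 * 138.6120 = 0.110157 m
L_final = 59.863157 m

dL = 0.110157 m


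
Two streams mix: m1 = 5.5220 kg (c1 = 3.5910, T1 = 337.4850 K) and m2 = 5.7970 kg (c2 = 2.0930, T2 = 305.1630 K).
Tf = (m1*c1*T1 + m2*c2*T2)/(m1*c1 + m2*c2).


num = 10394.7391
den = 31.9626
Tf = 325.2155 K

325.2155 K


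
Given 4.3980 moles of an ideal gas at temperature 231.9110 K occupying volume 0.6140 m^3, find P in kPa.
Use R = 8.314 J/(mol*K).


P = nRT/V = 4.3980 * 8.314 * 231.9110 / 0.6140
= 8479.8192 / 0.6140 = 13810.7805 Pa = 13.8108 kPa

13.8108 kPa


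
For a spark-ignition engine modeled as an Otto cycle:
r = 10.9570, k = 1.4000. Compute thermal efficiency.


r^(k-1) = 2.6054
eta = 1 - 1/2.6054 = 0.6162 = 61.6184%

61.6184%


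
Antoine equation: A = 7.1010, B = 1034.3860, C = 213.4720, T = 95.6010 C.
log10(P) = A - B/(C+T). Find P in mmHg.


C+T = 309.0730
B/(C+T) = 3.3467
log10(P) = 7.1010 - 3.3467 = 3.7543
P = 10^3.7543 = 5678.8859 mmHg

5678.8859 mmHg


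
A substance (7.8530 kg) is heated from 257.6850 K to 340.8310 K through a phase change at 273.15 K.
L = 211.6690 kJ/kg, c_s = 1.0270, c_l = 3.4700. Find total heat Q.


Q1 (sensible, solid) = 7.8530 * 1.0270 * 15.4650 = 124.7257 kJ
Q2 (latent) = 7.8530 * 211.6690 = 1662.2367 kJ
Q3 (sensible, liquid) = 7.8530 * 3.4700 * 67.6810 = 1844.3012 kJ
Q_total = 3631.2635 kJ

3631.2635 kJ


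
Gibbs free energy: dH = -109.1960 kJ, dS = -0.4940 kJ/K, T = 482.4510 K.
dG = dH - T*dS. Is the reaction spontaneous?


T*dS = 482.4510 * -0.4940 = -238.3308 kJ
dG = -109.1960 + 238.3308 = 129.1348 kJ (non-spontaneous)

dG = 129.1348 kJ, non-spontaneous


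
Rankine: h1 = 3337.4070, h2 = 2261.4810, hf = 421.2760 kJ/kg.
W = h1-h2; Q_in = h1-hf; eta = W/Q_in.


W = 1075.9260 kJ/kg
Q_in = 2916.1310 kJ/kg
eta = 0.3690 = 36.8957%

eta = 36.8957%
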